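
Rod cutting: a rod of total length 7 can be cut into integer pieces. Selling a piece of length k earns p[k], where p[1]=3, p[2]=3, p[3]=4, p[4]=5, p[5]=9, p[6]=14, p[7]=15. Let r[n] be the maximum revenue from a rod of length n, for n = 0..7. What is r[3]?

9

   n    0    1    2    3    4    5    6    7
r[n]    0    3    6    9   12   15   18   21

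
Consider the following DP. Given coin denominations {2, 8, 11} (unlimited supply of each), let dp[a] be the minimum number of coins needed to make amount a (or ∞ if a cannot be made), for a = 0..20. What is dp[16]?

 a  0  1  2  3  4  5  6  7  8  9 10 11 12 13 14 15 16 17 18 19 20
dp  0  -  1  -  2  -  3  -  1  -  2  1  3  2  4  3  2  4  3  2  4
(- denotes ∞ / unreachable)

2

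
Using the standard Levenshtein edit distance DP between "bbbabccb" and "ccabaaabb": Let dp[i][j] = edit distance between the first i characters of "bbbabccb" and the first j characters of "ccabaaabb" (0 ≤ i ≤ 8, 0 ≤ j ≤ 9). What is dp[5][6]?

4

   ''  c  c  a  b  a  a  a  b  b
''  0  1  2  3  4  5  6  7  8  9
 b  1  1  2  3  3  4  5  6  7  8
 b  2  2  2  3  3  4  5  6  6  7
 b  3  3  3  3  3  4  5  6  6  6
 a  4  4  4  3  4  3  4  5  6  7
 b  5  5  5  4  3  4  4  5  5  6
 c  6  5  5  5  4  4  5  5  6  6
 c  7  6  5  6  5  5  5  6  6  7
 b  8  7  6  6  6  6  6  6  6  6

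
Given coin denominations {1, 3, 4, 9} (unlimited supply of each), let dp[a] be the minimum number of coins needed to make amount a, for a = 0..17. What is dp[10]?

2

 a  0  1  2  3  4  5  6  7  8  9 10 11 12 13 14 15 16 17
dp  0  1  2  1  1  2  2  2  2  1  2  3  2  2  3  3  3  3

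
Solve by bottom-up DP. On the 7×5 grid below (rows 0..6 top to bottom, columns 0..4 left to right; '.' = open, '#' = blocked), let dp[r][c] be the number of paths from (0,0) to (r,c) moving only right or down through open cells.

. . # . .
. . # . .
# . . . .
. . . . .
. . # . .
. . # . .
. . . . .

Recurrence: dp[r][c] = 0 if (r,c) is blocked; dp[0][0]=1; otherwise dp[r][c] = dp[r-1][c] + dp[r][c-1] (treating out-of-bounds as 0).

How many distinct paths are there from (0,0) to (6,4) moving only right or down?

r\c   0   1   2   3   4
  0   1   1   0   0   0
  1   1   2   0   0   0
  2   0   2   2   2   2
  3   0   2   4   6   8
  4   0   2   0   6  14
  5   0   2   0   6  20
  6   0   2   2   8  28

28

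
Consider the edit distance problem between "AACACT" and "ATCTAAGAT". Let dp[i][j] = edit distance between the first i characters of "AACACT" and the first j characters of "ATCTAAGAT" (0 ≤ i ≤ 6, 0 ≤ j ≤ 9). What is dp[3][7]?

5

   ''  A  T  C  T  A  A  G  A  T
''  0  1  2  3  4  5  6  7  8  9
 A  1  0  1  2  3  4  5  6  7  8
 A  2  1  1  2  3  3  4  5  6  7
 C  3  2  2  1  2  3  4  5  6  7
 A  4  3  3  2  2  2  3  4  5  6
 C  5  4  4  3  3  3  3  4  5  6
 T  6  5  4  4  3  4  4  4  5  5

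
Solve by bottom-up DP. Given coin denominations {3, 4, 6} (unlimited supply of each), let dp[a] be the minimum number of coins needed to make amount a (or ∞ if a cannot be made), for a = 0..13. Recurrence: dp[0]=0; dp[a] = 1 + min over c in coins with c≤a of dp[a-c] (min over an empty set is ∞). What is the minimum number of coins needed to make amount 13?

3

 a  0  1  2  3  4  5  6  7  8  9 10 11 12 13
dp  0  -  -  1  1  -  1  2  2  2  2  3  2  3
(- denotes ∞ / unreachable)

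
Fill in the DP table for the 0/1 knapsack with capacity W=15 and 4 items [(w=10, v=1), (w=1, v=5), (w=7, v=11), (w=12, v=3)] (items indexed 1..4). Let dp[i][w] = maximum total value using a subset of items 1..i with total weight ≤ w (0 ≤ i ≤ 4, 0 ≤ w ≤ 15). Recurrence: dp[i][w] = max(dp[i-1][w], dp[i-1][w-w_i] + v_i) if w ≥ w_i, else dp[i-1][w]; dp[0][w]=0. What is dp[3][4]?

i\w   0   1   2   3   4   5   6   7   8   9  10  11  12  13  14  15
  0   0   0   0   0   0   0   0   0   0   0   0   0   0   0   0   0
  1   0   0   0   0   0   0   0   0   0   0   1   1   1   1   1   1
  2   0   5   5   5   5   5   5   5   5   5   5   6   6   6   6   6
  3   0   5   5   5   5   5   5  11  16  16  16  16  16  16  16  16
  4   0   5   5   5   5   5   5  11  16  16  16  16  16  16  16  16

5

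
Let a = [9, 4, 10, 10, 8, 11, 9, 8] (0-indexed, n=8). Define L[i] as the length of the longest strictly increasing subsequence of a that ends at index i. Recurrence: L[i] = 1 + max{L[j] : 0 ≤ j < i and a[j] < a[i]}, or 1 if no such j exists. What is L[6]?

   i    0    1    2    3    4    5    6    7
a[i]    9    4   10   10    8   11    9    8
L[i]    1    1    2    2    2    3    3    2

3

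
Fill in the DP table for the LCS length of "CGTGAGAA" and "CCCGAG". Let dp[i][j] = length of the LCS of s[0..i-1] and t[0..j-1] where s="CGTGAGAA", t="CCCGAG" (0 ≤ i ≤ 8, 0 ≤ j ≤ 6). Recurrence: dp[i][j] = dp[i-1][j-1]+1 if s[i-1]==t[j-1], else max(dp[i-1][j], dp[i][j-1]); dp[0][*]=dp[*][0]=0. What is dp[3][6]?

   ''  C  C  C  G  A  G
''  0  0  0  0  0  0  0
 C  0  1  1  1  1  1  1
 G  0  1  1  1  2  2  2
 T  0  1  1  1  2  2  2
 G  0  1  1  1  2  2  3
 A  0  1  1  1  2  3  3
 G  0  1  1  1  2  3  4
 A  0  1  1  1  2  3  4
 A  0  1  1  1  2  3  4

2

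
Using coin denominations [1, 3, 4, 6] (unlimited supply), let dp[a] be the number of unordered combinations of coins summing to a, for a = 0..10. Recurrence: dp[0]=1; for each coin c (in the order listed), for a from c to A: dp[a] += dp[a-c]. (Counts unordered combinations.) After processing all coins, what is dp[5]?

after  coin     0     1     2     3     4     5     6     7     8     9    10
          1     1     1     1     1     1     1     1     1     1     1     1
          3     1     1     1     2     2     2     3     3     3     4     4
          4     1     1     1     2     3     3     4     5     6     7     8
          6     1     1     1     2     3     3     5     6     7     9    11

3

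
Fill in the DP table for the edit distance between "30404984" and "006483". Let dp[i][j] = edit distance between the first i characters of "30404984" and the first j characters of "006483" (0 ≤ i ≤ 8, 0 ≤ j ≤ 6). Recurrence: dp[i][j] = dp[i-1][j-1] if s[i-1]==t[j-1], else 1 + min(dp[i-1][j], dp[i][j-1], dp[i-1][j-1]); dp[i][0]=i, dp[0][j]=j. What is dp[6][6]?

5

   ''  0  0  6  4  8  3
''  0  1  2  3  4  5  6
 3  1  1  2  3  4  5  5
 0  2  1  1  2  3  4  5
 4  3  2  2  2  2  3  4
 0  4  3  2  3  3  3  4
 4  5  4  3  3  3  4  4
 9  6  5  4  4  4  4  5
 8  7  6  5  5  5  4  5
 4  8  7  6  6  5  5  5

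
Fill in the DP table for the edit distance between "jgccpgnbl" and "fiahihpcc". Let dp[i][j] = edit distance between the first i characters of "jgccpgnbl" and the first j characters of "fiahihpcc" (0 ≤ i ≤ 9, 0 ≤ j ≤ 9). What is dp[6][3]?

6

   ''  f  i  a  h  i  h  p  c  c
''  0  1  2  3  4  5  6  7  8  9
 j  1  1  2  3  4  5  6  7  8  9
 g  2  2  2  3  4  5  6  7  8  9
 c  3  3  3  3  4  5  6  7  7  8
 c  4  4  4  4  4  5  6  7  7  7
 p  5  5  5  5  5  5  6  6  7  8
 g  6  6  6  6  6  6  6  7  7  8
 n  7  7  7  7  7  7  7  7  8  8
 b  8  8  8  8  8  8  8  8  8  9
 l  9  9  9  9  9  9  9  9  9  9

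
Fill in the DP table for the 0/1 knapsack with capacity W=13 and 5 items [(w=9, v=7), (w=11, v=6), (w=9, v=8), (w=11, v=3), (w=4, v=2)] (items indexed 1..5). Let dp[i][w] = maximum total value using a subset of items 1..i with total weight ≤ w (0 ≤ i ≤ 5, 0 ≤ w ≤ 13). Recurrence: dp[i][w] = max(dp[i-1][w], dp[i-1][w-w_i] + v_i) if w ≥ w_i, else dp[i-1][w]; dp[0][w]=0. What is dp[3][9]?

8

i\w   0   1   2   3   4   5   6   7   8   9  10  11  12  13
  0   0   0   0   0   0   0   0   0   0   0   0   0   0   0
  1   0   0   0   0   0   0   0   0   0   7   7   7   7   7
  2   0   0   0   0   0   0   0   0   0   7   7   7   7   7
  3   0   0   0   0   0   0   0   0   0   8   8   8   8   8
  4   0   0   0   0   0   0   0   0   0   8   8   8   8   8
  5   0   0   0   0   2   2   2   2   2   8   8   8   8  10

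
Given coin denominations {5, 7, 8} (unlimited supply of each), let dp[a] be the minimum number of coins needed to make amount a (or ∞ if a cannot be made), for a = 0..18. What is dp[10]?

 a  0  1  2  3  4  5  6  7  8  9 10 11 12 13 14 15 16 17 18
dp  0  -  -  -  -  1  -  1  1  -  2  -  2  2  2  2  2  3  3
(- denotes ∞ / unreachable)

2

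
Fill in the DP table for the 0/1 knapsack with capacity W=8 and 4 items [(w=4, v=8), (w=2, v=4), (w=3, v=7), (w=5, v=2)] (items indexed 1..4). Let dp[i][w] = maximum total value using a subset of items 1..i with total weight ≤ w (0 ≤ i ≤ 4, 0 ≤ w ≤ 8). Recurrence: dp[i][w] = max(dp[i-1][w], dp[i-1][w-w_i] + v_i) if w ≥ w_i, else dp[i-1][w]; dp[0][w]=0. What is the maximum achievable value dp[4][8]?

15

i\w   0   1   2   3   4   5   6   7   8
  0   0   0   0   0   0   0   0   0   0
  1   0   0   0   0   8   8   8   8   8
  2   0   0   4   4   8   8  12  12  12
  3   0   0   4   7   8  11  12  15  15
  4   0   0   4   7   8  11  12  15  15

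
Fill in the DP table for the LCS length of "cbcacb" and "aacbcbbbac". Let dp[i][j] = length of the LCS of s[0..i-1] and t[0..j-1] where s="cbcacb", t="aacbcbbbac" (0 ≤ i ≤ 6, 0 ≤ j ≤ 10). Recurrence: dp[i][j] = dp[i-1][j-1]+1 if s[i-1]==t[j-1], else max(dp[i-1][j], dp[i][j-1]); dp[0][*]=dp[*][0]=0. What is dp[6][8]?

4

   ''  a  a  c  b  c  b  b  b  a  c
''  0  0  0  0  0  0  0  0  0  0  0
 c  0  0  0  1  1  1  1  1  1  1  1
 b  0  0  0  1  2  2  2  2  2  2  2
 c  0  0  0  1  2  3  3  3  3  3  3
 a  0  1  1  1  2  3  3  3  3  4  4
 c  0  1  1  2  2  3  3  3  3  4  5
 b  0  1  1  2  3  3  4  4  4  4  5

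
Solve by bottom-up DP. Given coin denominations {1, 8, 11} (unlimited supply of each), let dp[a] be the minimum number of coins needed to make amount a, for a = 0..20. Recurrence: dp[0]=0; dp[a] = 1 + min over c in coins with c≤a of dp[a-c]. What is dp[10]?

3

 a  0  1  2  3  4  5  6  7  8  9 10 11 12 13 14 15 16 17 18 19 20
dp  0  1  2  3  4  5  6  7  1  2  3  1  2  3  4  5  2  3  4  2  3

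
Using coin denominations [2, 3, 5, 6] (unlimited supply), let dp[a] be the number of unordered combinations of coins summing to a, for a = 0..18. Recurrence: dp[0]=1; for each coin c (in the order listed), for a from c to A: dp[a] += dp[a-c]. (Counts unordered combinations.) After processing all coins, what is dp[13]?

after  coin     0     1     2     3     4     5     6     7     8     9    10    11    12    13    14    15    16    17    18
          2     1     0     1     0     1     0     1     0     1     0     1     0     1     0     1     0     1     0     1
          3     1     0     1     1     1     1     2     1     2     2     2     2     3     2     3     3     3     3     4
          5     1     0     1     1     1     2     2     2     3     3     4     4     5     5     6     7     7     8     9
          6     1     0     1     1     1     2     3     2     4     4     5     6     8     7    10    11    12    14    17

7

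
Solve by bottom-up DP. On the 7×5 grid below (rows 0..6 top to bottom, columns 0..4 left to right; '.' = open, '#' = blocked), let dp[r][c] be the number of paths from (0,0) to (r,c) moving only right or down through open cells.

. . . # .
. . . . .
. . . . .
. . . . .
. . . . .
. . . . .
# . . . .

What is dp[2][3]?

r\c   0   1   2   3   4
  0   1   1   1   0   0
  1   1   2   3   3   3
  2   1   3   6   9  12
  3   1   4  10  19  31
  4   1   5  15  34  65
  5   1   6  21  55 120
  6   0   6  27  82 202

9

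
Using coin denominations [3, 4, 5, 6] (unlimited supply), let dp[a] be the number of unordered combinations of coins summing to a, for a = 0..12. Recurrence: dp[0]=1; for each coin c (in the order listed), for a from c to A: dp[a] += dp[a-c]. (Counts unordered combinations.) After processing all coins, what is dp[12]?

after  coin     0     1     2     3     4     5     6     7     8     9    10    11    12
          3     1     0     0     1     0     0     1     0     0     1     0     0     1
          4     1     0     0     1     1     0     1     1     1     1     1     1     2
          5     1     0     0     1     1     1     1     1     2     2     2     2     3
          6     1     0     0     1     1     1     2     1     2     3     3     3     5

5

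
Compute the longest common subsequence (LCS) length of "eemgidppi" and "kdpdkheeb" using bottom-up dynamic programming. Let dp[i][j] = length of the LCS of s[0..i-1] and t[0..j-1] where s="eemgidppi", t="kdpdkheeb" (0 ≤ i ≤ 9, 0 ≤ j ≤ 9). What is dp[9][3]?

2

   ''  k  d  p  d  k  h  e  e  b
''  0  0  0  0  0  0  0  0  0  0
 e  0  0  0  0  0  0  0  1  1  1
 e  0  0  0  0  0  0  0  1  2  2
 m  0  0  0  0  0  0  0  1  2  2
 g  0  0  0  0  0  0  0  1  2  2
 i  0  0  0  0  0  0  0  1  2  2
 d  0  0  1  1  1  1  1  1  2  2
 p  0  0  1  2  2  2  2  2  2  2
 p  0  0  1  2  2  2  2  2  2  2
 i  0  0  1  2  2  2  2  2  2  2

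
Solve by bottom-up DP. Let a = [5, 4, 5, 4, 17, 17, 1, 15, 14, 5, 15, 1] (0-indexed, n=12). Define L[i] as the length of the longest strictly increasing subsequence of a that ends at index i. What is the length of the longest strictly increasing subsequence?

   i    0    1    2    3    4    5    6    7    8    9   10   11
a[i]    5    4    5    4   17   17    1   15   14    5   15    1
L[i]    1    1    2    1    3    3    1    3    3    2    4    1

4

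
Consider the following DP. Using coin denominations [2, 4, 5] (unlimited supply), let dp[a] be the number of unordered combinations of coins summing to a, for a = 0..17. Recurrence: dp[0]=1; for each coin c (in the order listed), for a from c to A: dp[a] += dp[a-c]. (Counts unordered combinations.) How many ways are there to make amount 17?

5

after  coin     0     1     2     3     4     5     6     7     8     9    10    11    12    13    14    15    16    17
          2     1     0     1     0     1     0     1     0     1     0     1     0     1     0     1     0     1     0
          4     1     0     1     0     2     0     2     0     3     0     3     0     4     0     4     0     5     0
          5     1     0     1     0     2     1     2     1     3     2     4     2     5     3     6     4     7     5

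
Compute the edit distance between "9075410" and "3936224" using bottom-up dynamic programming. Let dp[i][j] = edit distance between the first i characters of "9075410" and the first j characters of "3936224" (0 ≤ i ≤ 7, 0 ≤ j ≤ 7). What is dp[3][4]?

   ''  3  9  3  6  2  2  4
''  0  1  2  3  4  5  6  7
 9  1  1  1  2  3  4  5  6
 0  2  2  2  2  3  4  5  6
 7  3  3  3  3  3  4  5  6
 5  4  4  4  4  4  4  5  6
 4  5  5  5  5  5  5  5  5
 1  6  6  6  6  6  6  6  6
 0  7  7  7  7  7  7  7  7

3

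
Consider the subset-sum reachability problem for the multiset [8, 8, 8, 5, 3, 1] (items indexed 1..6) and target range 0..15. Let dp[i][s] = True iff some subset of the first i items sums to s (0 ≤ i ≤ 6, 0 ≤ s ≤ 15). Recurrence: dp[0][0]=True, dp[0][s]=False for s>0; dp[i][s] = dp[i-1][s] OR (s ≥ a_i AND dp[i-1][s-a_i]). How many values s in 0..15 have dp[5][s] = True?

6

i\s   0   1   2   3   4   5   6   7   8   9  10  11  12  13  14  15
  0   T   F   F   F   F   F   F   F   F   F   F   F   F   F   F   F
  1   T   F   F   F   F   F   F   F   T   F   F   F   F   F   F   F
  2   T   F   F   F   F   F   F   F   T   F   F   F   F   F   F   F
  3   T   F   F   F   F   F   F   F   T   F   F   F   F   F   F   F
  4   T   F   F   F   F   T   F   F   T   F   F   F   F   T   F   F
  5   T   F   F   T   F   T   F   F   T   F   F   T   F   T   F   F
  6   T   T   F   T   T   T   T   F   T   T   F   T   T   T   T   F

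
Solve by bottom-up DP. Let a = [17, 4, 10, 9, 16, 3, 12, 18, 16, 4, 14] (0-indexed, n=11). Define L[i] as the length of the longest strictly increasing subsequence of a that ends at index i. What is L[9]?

2

   i    0    1    2    3    4    5    6    7    8    9   10
a[i]   17    4   10    9   16    3   12   18   16    4   14
L[i]    1    1    2    2    3    1    3    4    4    2    4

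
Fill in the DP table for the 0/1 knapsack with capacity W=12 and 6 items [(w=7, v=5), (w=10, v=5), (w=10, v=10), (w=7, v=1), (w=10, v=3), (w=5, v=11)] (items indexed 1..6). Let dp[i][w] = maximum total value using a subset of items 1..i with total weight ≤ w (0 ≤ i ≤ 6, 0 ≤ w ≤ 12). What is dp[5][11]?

i\w   0   1   2   3   4   5   6   7   8   9  10  11  12
  0   0   0   0   0   0   0   0   0   0   0   0   0   0
  1   0   0   0   0   0   0   0   5   5   5   5   5   5
  2   0   0   0   0   0   0   0   5   5   5   5   5   5
  3   0   0   0   0   0   0   0   5   5   5  10  10  10
  4   0   0   0   0   0   0   0   5   5   5  10  10  10
  5   0   0   0   0   0   0   0   5   5   5  10  10  10
  6   0   0   0   0   0  11  11  11  11  11  11  11  16

10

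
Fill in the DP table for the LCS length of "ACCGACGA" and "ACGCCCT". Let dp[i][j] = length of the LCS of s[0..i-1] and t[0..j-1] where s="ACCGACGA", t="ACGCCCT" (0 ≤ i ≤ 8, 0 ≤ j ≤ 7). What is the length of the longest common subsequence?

4

   ''  A  C  G  C  C  C  T
''  0  0  0  0  0  0  0  0
 A  0  1  1  1  1  1  1  1
 C  0  1  2  2  2  2  2  2
 C  0  1  2  2  3  3  3  3
 G  0  1  2  3  3  3  3  3
 A  0  1  2  3  3  3  3  3
 C  0  1  2  3  4  4  4  4
 G  0  1  2  3  4  4  4  4
 A  0  1  2  3  4  4  4  4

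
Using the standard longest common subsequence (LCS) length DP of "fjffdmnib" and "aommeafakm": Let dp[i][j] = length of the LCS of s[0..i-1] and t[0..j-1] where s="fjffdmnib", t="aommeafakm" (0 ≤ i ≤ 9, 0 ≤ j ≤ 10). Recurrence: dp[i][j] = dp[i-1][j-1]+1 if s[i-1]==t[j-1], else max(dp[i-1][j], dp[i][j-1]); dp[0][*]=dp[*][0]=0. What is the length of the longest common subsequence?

2

   ''  a  o  m  m  e  a  f  a  k  m
''  0  0  0  0  0  0  0  0  0  0  0
 f  0  0  0  0  0  0  0  1  1  1  1
 j  0  0  0  0  0  0  0  1  1  1  1
 f  0  0  0  0  0  0  0  1  1  1  1
 f  0  0  0  0  0  0  0  1  1  1  1
 d  0  0  0  0  0  0  0  1  1  1  1
 m  0  0  0  1  1  1  1  1  1  1  2
 n  0  0  0  1  1  1  1  1  1  1  2
 i  0  0  0  1  1  1  1  1  1  1  2
 b  0  0  0  1  1  1  1  1  1  1  2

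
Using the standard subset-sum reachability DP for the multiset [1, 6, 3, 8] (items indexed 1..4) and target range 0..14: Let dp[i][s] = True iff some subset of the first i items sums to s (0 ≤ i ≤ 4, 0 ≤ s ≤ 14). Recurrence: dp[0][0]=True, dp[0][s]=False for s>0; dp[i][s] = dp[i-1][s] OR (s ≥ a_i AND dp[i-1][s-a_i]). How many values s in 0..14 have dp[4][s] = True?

12

i\s   0   1   2   3   4   5   6   7   8   9  10  11  12  13  14
  0   T   F   F   F   F   F   F   F   F   F   F   F   F   F   F
  1   T   T   F   F   F   F   F   F   F   F   F   F   F   F   F
  2   T   T   F   F   F   F   T   T   F   F   F   F   F   F   F
  3   T   T   F   T   T   F   T   T   F   T   T   F   F   F   F
  4   T   T   F   T   T   F   T   T   T   T   T   T   T   F   T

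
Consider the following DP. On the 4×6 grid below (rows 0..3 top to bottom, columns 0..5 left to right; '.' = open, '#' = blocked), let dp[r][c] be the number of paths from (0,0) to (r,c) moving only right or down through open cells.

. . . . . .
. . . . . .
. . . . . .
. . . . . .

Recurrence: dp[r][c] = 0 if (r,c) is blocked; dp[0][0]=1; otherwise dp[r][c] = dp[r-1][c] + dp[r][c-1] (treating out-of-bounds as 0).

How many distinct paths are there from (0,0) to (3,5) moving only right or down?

r\c   0   1   2   3   4   5
  0   1   1   1   1   1   1
  1   1   2   3   4   5   6
  2   1   3   6  10  15  21
  3   1   4  10  20  35  56

56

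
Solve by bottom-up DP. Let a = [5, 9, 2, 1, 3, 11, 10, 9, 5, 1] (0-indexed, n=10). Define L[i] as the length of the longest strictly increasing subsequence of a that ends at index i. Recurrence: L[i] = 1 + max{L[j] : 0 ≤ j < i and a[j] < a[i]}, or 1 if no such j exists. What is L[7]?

   i    0    1    2    3    4    5    6    7    8    9
a[i]    5    9    2    1    3   11   10    9    5    1
L[i]    1    2    1    1    2    3    3    3    3    1

3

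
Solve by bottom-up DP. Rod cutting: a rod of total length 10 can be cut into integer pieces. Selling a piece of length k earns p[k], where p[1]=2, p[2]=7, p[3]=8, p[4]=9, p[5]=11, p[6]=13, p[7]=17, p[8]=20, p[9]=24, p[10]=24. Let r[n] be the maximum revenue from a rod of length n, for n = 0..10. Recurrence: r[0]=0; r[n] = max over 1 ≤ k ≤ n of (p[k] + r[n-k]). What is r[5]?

   n    0    1    2    3    4    5    6    7    8    9   10
r[n]    0    2    7    9   14   16   21   23   28   30   35

16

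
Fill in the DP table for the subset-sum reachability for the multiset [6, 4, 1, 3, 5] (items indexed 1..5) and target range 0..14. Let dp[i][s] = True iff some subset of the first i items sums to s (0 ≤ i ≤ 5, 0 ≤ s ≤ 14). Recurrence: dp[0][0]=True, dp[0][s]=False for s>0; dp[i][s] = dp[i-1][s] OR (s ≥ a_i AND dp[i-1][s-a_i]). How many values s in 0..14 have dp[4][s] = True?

i\s   0   1   2   3   4   5   6   7   8   9  10  11  12  13  14
  0   T   F   F   F   F   F   F   F   F   F   F   F   F   F   F
  1   T   F   F   F   F   F   T   F   F   F   F   F   F   F   F
  2   T   F   F   F   T   F   T   F   F   F   T   F   F   F   F
  3   T   T   F   F   T   T   T   T   F   F   T   T   F   F   F
  4   T   T   F   T   T   T   T   T   T   T   T   T   F   T   T
  5   T   T   F   T   T   T   T   T   T   T   T   T   T   T   T

13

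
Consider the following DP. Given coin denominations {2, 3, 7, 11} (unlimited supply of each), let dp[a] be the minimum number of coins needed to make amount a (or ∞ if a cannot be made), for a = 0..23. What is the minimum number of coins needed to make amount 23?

4

 a  0  1  2  3  4  5  6  7  8  9 10 11 12 13 14 15 16 17 18 19 20 21 22 23
dp  0  -  1  1  2  2  2  1  3  2  2  1  3  2  2  3  3  3  2  4  3  3  2  4
(- denotes ∞ / unreachable)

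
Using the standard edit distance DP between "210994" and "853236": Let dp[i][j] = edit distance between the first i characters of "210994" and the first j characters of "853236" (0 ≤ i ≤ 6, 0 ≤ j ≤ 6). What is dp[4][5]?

   ''  8  5  3  2  3  6
''  0  1  2  3  4  5  6
 2  1  1  2  3  3  4  5
 1  2  2  2  3  4  4  5
 0  3  3  3  3  4  5  5
 9  4  4  4  4  4  5  6
 9  5  5  5  5  5  5  6
 4  6  6  6  6  6  6  6

5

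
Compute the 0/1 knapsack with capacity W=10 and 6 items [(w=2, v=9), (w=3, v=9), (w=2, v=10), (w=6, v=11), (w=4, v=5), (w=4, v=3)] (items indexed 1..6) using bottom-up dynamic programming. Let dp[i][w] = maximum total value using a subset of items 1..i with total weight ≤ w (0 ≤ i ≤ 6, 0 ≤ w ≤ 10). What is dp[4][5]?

19

i\w   0   1   2   3   4   5   6   7   8   9  10
  0   0   0   0   0   0   0   0   0   0   0   0
  1   0   0   9   9   9   9   9   9   9   9   9
  2   0   0   9   9   9  18  18  18  18  18  18
  3   0   0  10  10  19  19  19  28  28  28  28
  4   0   0  10  10  19  19  19  28  28  28  30
  5   0   0  10  10  19  19  19  28  28  28  30
  6   0   0  10  10  19  19  19  28  28  28  30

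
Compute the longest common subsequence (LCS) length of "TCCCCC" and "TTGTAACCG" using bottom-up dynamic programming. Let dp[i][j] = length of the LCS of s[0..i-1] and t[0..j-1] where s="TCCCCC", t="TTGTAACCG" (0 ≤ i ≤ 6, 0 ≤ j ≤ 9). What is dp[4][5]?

   ''  T  T  G  T  A  A  C  C  G
''  0  0  0  0  0  0  0  0  0  0
 T  0  1  1  1  1  1  1  1  1  1
 C  0  1  1  1  1  1  1  2  2  2
 C  0  1  1  1  1  1  1  2  3  3
 C  0  1  1  1  1  1  1  2  3  3
 C  0  1  1  1  1  1  1  2  3  3
 C  0  1  1  1  1  1  1  2  3  3

1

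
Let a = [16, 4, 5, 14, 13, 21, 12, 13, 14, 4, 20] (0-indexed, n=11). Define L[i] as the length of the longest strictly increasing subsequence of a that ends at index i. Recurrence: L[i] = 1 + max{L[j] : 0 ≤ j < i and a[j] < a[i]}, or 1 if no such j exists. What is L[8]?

5

   i    0    1    2    3    4    5    6    7    8    9   10
a[i]   16    4    5   14   13   21   12   13   14    4   20
L[i]    1    1    2    3    3    4    3    4    5    1    6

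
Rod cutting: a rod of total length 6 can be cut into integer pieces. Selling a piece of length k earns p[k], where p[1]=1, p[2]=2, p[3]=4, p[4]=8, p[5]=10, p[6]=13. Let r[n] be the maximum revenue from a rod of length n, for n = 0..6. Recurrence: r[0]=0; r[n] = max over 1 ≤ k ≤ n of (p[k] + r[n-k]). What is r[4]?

8

   n    0    1    2    3    4    5    6
r[n]    0    1    2    4    8   10   13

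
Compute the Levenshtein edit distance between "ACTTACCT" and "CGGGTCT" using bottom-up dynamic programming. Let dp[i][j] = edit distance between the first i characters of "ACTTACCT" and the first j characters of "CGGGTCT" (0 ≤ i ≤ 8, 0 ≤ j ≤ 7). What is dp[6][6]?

5

   ''  C  G  G  G  T  C  T
''  0  1  2  3  4  5  6  7
 A  1  1  2  3  4  5  6  7
 C  2  1  2  3  4  5  5  6
 T  3  2  2  3  4  4  5  5
 T  4  3  3  3  4  4  5  5
 A  5  4  4  4  4  5  5  6
 C  6  5  5  5  5  5  5  6
 C  7  6  6  6  6  6  5  6
 T  8  7  7  7  7  6  6  5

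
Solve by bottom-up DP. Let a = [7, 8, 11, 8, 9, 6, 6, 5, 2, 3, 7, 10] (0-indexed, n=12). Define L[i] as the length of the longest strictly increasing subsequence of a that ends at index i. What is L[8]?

   i    0    1    2    3    4    5    6    7    8    9   10   11
a[i]    7    8   11    8    9    6    6    5    2    3    7   10
L[i]    1    2    3    2    3    1    1    1    1    2    3    4

1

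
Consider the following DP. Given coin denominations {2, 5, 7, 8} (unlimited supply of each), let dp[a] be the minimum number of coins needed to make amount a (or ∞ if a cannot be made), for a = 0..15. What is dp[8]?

1

 a  0  1  2  3  4  5  6  7  8  9 10 11 12 13 14 15
dp  0  -  1  -  2  1  3  1  1  2  2  3  2  2  2  2
(- denotes ∞ / unreachable)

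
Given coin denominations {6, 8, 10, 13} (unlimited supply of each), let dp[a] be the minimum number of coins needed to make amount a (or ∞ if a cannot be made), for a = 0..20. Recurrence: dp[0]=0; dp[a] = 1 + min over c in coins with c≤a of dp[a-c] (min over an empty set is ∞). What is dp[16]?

 a  0  1  2  3  4  5  6  7  8  9 10 11 12 13 14 15 16 17 18 19 20
dp  0  -  -  -  -  -  1  -  1  -  1  -  2  1  2  -  2  -  2  2  2
(- denotes ∞ / unreachable)

2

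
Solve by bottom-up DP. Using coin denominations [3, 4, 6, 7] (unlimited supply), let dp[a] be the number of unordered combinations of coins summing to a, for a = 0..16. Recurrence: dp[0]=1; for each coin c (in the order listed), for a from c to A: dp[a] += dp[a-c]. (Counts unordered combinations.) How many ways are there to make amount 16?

6

after  coin     0     1     2     3     4     5     6     7     8     9    10    11    12    13    14    15    16
          3     1     0     0     1     0     0     1     0     0     1     0     0     1     0     0     1     0
          4     1     0     0     1     1     0     1     1     1     1     1     1     2     1     1     2     2
          6     1     0     0     1     1     0     2     1     1     2     2     1     4     2     2     4     4
          7     1     0     0     1     1     0     2     2     1     2     3     2     4     4     4     5     6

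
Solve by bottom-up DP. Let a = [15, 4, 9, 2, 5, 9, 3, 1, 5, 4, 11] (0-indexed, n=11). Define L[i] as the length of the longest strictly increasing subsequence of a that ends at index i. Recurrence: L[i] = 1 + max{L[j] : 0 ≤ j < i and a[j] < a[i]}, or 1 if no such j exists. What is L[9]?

   i    0    1    2    3    4    5    6    7    8    9   10
a[i]   15    4    9    2    5    9    3    1    5    4   11
L[i]    1    1    2    1    2    3    2    1    3    3    4

3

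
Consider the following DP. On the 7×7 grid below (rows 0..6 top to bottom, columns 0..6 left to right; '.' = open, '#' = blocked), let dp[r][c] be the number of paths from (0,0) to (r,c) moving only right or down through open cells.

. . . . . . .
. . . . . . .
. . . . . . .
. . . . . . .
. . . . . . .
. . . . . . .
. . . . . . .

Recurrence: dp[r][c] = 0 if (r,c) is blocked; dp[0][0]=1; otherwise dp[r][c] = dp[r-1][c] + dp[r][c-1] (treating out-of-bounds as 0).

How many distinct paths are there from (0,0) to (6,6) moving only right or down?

r\c   0   1   2   3   4   5   6
  0   1   1   1   1   1   1   1
  1   1   2   3   4   5   6   7
  2   1   3   6  10  15  21  28
  3   1   4  10  20  35  56  84
  4   1   5  15  35  70 126 210
  5   1   6  21  56 126 252 462
  6   1   7  28  84 210 462 924

924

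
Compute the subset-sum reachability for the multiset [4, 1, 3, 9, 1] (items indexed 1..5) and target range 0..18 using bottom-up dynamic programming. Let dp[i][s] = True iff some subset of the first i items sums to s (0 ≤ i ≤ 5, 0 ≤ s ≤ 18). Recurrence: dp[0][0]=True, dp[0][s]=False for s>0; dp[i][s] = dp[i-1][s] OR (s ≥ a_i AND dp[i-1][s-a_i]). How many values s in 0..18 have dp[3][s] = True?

7

i\s   0   1   2   3   4   5   6   7   8   9  10  11  12  13  14  15  16  17  18
  0   T   F   F   F   F   F   F   F   F   F   F   F   F   F   F   F   F   F   F
  1   T   F   F   F   T   F   F   F   F   F   F   F   F   F   F   F   F   F   F
  2   T   T   F   F   T   T   F   F   F   F   F   F   F   F   F   F   F   F   F
  3   T   T   F   T   T   T   F   T   T   F   F   F   F   F   F   F   F   F   F
  4   T   T   F   T   T   T   F   T   T   T   T   F   T   T   T   F   T   T   F
  5   T   T   T   T   T   T   T   T   T   T   T   T   T   T   T   T   T   T   T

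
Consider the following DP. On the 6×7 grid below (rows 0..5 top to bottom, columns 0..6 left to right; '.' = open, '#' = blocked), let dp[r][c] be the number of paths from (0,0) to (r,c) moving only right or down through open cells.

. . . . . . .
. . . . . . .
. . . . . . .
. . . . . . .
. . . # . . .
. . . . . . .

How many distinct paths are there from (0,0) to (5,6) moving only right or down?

r\c   0   1   2   3   4   5   6
  0   1   1   1   1   1   1   1
  1   1   2   3   4   5   6   7
  2   1   3   6  10  15  21  28
  3   1   4  10  20  35  56  84
  4   1   5  15   0  35  91 175
  5   1   6  21  21  56 147 322

322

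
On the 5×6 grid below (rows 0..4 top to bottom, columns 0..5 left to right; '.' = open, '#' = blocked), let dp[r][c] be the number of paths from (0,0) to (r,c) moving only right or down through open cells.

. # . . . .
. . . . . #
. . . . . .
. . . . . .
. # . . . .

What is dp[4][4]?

31

r\c   0   1   2   3   4   5
  0   1   0   0   0   0   0
  1   1   1   1   1   1   0
  2   1   2   3   4   5   5
  3   1   3   6  10  15  20
  4   1   0   6  16  31  51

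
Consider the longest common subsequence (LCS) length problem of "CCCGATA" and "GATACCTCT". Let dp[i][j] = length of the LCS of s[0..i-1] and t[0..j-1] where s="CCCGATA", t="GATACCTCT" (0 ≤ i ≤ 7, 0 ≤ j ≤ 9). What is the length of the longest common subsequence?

   ''  G  A  T  A  C  C  T  C  T
''  0  0  0  0  0  0  0  0  0  0
 C  0  0  0  0  0  1  1  1  1  1
 C  0  0  0  0  0  1  2  2  2  2
 C  0  0  0  0  0  1  2  2  3  3
 G  0  1  1  1  1  1  2  2  3  3
 A  0  1  2  2  2  2  2  2  3  3
 T  0  1  2  3  3  3  3  3  3  4
 A  0  1  2  3  4  4  4  4  4  4

4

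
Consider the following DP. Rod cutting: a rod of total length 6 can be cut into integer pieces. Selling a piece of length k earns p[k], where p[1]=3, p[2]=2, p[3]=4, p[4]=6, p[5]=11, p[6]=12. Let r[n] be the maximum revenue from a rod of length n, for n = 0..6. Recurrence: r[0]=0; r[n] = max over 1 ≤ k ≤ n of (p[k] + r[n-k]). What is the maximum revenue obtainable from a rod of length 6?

18

   n    0    1    2    3    4    5    6
r[n]    0    3    6    9   12   15   18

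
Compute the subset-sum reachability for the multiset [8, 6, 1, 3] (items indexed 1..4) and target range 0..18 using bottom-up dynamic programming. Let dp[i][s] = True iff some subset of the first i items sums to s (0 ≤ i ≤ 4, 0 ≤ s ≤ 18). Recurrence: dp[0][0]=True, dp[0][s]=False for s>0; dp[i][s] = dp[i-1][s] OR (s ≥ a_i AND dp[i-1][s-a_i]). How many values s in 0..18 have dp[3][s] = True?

8

i\s   0   1   2   3   4   5   6   7   8   9  10  11  12  13  14  15  16  17  18
  0   T   F   F   F   F   F   F   F   F   F   F   F   F   F   F   F   F   F   F
  1   T   F   F   F   F   F   F   F   T   F   F   F   F   F   F   F   F   F   F
  2   T   F   F   F   F   F   T   F   T   F   F   F   F   F   T   F   F   F   F
  3   T   T   F   F   F   F   T   T   T   T   F   F   F   F   T   T   F   F   F
  4   T   T   F   T   T   F   T   T   T   T   T   T   T   F   T   T   F   T   T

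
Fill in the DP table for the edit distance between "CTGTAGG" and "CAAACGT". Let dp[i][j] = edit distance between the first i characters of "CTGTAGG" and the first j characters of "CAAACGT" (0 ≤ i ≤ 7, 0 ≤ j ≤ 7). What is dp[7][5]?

   ''  C  A  A  A  C  G  T
''  0  1  2  3  4  5  6  7
 C  1  0  1  2  3  4  5  6
 T  2  1  1  2  3  4  5  5
 G  3  2  2  2  3  4  4  5
 T  4  3  3  3  3  4  5  4
 A  5  4  3  3  3  4  5  5
 G  6  5  4  4  4  4  4  5
 G  7  6  5  5  5  5  4  5

5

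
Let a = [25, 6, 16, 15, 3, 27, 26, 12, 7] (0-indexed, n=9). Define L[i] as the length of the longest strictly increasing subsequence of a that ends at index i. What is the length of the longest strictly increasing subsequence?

3

   i    0    1    2    3    4    5    6    7    8
a[i]   25    6   16   15    3   27   26   12    7
L[i]    1    1    2    2    1    3    3    2    2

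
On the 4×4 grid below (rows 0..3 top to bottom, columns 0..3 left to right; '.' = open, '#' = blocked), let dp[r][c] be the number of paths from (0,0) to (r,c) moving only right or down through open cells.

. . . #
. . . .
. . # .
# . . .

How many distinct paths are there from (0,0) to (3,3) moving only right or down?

6

r\c   0   1   2   3
  0   1   1   1   0
  1   1   2   3   3
  2   1   3   0   3
  3   0   3   3   6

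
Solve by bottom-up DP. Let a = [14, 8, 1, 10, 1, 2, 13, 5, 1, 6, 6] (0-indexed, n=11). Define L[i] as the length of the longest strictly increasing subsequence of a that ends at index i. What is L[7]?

3

   i    0    1    2    3    4    5    6    7    8    9   10
a[i]   14    8    1   10    1    2   13    5    1    6    6
L[i]    1    1    1    2    1    2    3    3    1    4    4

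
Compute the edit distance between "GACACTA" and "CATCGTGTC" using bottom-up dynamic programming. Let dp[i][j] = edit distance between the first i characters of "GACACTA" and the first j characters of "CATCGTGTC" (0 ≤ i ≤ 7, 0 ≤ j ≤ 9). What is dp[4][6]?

4

   ''  C  A  T  C  G  T  G  T  C
''  0  1  2  3  4  5  6  7  8  9
 G  1  1  2  3  4  4  5  6  7  8
 A  2  2  1  2  3  4  5  6  7  8
 C  3  2  2  2  2  3  4  5  6  7
 A  4  3  2  3  3  3  4  5  6  7
 C  5  4  3  3  3  4  4  5  6  6
 T  6  5  4  3  4  4  4  5  5  6
 A  7  6  5  4  4  5  5  5  6  6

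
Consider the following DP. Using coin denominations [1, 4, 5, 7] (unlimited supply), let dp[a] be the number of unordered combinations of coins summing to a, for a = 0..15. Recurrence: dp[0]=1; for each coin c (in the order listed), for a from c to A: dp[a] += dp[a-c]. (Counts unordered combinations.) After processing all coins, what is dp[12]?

10

after  coin     0     1     2     3     4     5     6     7     8     9    10    11    12    13    14    15
          1     1     1     1     1     1     1     1     1     1     1     1     1     1     1     1     1
          4     1     1     1     1     2     2     2     2     3     3     3     3     4     4     4     4
          5     1     1     1     1     2     3     3     3     4     5     6     6     7     8     9    10
          7     1     1     1     1     2     3     3     4     5     6     7     8    10    11    13    15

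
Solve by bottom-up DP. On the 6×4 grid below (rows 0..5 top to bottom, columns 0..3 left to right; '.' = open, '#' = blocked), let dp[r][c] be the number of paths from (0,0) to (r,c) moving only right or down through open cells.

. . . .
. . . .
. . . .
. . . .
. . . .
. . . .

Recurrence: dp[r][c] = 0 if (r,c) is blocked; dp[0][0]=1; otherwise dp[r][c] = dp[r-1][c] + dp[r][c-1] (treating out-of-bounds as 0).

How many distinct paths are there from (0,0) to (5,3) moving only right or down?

r\c   0   1   2   3
  0   1   1   1   1
  1   1   2   3   4
  2   1   3   6  10
  3   1   4  10  20
  4   1   5  15  35
  5   1   6  21  56

56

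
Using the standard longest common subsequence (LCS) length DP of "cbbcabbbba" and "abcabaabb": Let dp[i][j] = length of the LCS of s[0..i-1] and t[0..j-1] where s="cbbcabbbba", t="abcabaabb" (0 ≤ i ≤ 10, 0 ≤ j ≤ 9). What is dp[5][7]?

   ''  a  b  c  a  b  a  a  b  b
''  0  0  0  0  0  0  0  0  0  0
 c  0  0  0  1  1  1  1  1  1  1
 b  0  0  1  1  1  2  2  2  2  2
 b  0  0  1  1  1  2  2  2  3  3
 c  0  0  1  2  2  2  2  2  3  3
 a  0  1  1  2  3  3  3  3  3  3
 b  0  1  2  2  3  4  4  4  4  4
 b  0  1  2  2  3  4  4  4  5  5
 b  0  1  2  2  3  4  4  4  5  6
 b  0  1  2  2  3  4  4  4  5  6
 a  0  1  2  2  3  4  5  5  5  6

3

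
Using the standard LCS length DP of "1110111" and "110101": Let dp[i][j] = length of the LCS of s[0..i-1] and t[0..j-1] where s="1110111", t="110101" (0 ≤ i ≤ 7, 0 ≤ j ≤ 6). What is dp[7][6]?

   ''  1  1  0  1  0  1
''  0  0  0  0  0  0  0
 1  0  1  1  1  1  1  1
 1  0  1  2  2  2  2  2
 1  0  1  2  2  3  3  3
 0  0  1  2  3  3  4  4
 1  0  1  2  3  4  4  5
 1  0  1  2  3  4  4  5
 1  0  1  2  3  4  4  5

5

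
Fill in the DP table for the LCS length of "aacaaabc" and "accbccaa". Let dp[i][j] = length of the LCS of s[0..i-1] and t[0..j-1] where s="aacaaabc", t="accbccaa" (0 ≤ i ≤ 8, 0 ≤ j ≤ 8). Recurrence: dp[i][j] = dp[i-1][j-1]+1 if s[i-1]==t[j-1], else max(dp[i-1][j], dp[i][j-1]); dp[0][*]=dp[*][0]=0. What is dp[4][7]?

   ''  a  c  c  b  c  c  a  a
''  0  0  0  0  0  0  0  0  0
 a  0  1  1  1  1  1  1  1  1
 a  0  1  1  1  1  1  1  2  2
 c  0  1  2  2  2  2  2  2  2
 a  0  1  2  2  2  2  2  3  3
 a  0  1  2  2  2  2  2  3  4
 a  0  1  2  2  2  2  2  3  4
 b  0  1  2  2  3  3  3  3  4
 c  0  1  2  3  3  4  4  4  4

3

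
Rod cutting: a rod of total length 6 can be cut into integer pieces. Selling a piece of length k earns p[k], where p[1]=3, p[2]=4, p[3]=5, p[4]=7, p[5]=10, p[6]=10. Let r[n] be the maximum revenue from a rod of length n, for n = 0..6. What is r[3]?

9

   n    0    1    2    3    4    5    6
r[n]    0    3    6    9   12   15   18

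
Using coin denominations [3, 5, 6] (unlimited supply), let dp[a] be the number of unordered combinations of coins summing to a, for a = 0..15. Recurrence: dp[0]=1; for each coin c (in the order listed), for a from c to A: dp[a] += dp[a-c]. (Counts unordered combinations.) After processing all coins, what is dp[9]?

2

after  coin     0     1     2     3     4     5     6     7     8     9    10    11    12    13    14    15
          3     1     0     0     1     0     0     1     0     0     1     0     0     1     0     0     1
          5     1     0     0     1     0     1     1     0     1     1     1     1     1     1     1     2
          6     1     0     0     1     0     1     2     0     1     2     1     2     3     1     2     4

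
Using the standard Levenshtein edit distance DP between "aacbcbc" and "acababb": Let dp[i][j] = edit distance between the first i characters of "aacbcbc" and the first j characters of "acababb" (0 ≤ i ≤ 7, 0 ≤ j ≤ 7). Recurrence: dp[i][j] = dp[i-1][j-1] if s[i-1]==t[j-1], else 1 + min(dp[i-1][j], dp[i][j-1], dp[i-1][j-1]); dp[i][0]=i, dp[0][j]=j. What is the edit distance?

   ''  a  c  a  b  a  b  b
''  0  1  2  3  4  5  6  7
 a  1  0  1  2  3  4  5  6
 a  2  1  1  1  2  3  4  5
 c  3  2  1  2  2  3  4  5
 b  4  3  2  2  2  3  3  4
 c  5  4  3  3  3  3  4  4
 b  6  5  4  4  3  4  3  4
 c  7  6  5  5  4  4  4  4

4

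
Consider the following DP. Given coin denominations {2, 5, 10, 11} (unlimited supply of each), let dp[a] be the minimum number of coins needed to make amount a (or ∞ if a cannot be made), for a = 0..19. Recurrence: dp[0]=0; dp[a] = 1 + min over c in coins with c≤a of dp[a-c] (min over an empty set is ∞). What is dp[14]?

3

 a  0  1  2  3  4  5  6  7  8  9 10 11 12 13 14 15 16 17 18 19
dp  0  -  1  -  2  1  3  2  4  3  1  1  2  2  3  2  2  3  3  4
(- denotes ∞ / unreachable)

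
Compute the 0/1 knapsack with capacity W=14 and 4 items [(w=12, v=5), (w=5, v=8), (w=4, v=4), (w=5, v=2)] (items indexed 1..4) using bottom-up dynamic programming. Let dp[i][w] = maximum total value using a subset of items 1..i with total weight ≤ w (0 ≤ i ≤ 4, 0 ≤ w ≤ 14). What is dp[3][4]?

4

i\w   0   1   2   3   4   5   6   7   8   9  10  11  12  13  14
  0   0   0   0   0   0   0   0   0   0   0   0   0   0   0   0
  1   0   0   0   0   0   0   0   0   0   0   0   0   5   5   5
  2   0   0   0   0   0   8   8   8   8   8   8   8   8   8   8
  3   0   0   0   0   4   8   8   8   8  12  12  12  12  12  12
  4   0   0   0   0   4   8   8   8   8  12  12  12  12  12  14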